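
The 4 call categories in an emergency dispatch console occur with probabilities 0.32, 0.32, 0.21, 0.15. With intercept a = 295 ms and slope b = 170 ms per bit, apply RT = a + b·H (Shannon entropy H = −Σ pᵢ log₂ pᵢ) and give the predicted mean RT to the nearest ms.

624 ms

Entropy contributions −pᵢ log₂ pᵢ: 0.5260, 0.5260, 0.4728, 0.4105; sum H = 1.9354 bits.
RT = a + bH = 295 + 170·1.9354 = 624.02 ms.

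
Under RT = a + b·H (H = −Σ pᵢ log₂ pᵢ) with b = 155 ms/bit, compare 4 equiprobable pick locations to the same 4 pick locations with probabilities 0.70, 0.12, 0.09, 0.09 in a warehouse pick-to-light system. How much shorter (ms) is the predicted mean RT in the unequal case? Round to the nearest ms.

The RT saving is b·ΔH. Equiprobable H₀ = log₂(4) = 2.0000 bits; with the given probabilities H = 1.3526 bits.
b·(H₀ − H) = 155 × (2.0000 − 1.3526) = 100.35 ms.

100 ms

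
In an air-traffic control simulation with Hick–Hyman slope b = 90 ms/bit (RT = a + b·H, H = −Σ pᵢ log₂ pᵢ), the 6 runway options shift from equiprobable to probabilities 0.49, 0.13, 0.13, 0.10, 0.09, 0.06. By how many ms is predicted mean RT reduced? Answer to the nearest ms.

The RT saving is b·ΔH. Equiprobable H₀ = log₂(6) = 2.5850 bits; with the given probabilities H = 2.1580 bits.
b·(H₀ − H) = 90 × (2.5850 − 2.1580) = 38.43 ms.

38 ms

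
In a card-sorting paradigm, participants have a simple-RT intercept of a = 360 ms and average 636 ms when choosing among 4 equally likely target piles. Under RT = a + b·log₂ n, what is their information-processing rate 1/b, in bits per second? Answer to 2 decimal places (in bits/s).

b = (636 − 360)/log₂ 4 = 276/2 = 138.000 ms per bit = 0.13800 s/bit; the reciprocal is 7.246 bits/s.

7.25 bits/s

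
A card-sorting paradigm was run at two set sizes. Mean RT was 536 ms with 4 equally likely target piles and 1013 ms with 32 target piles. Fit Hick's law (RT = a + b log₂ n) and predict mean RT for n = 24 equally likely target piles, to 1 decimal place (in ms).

With log₂ n on the abscissa the relation is linear; from the two conditions:
  b = (1013 − 536) / (log₂ 32 − log₂ 4) = 477 / (5 − 2) = 159.000 ms/bit
  a = 536 − 159.000 × 2 = 218.000 ms
Then RT(24) = 218.000 + 159.000 × log₂ 24 = 218.000 + 159.000 × 4.5850 ≈ 947.009 ms.

947.0 ms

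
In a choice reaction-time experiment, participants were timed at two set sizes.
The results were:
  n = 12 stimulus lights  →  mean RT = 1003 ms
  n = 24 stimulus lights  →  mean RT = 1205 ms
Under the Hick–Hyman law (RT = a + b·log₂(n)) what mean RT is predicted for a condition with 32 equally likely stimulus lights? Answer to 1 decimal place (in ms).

1288.8 ms

With log₂ n on the abscissa the relation is linear; from the two conditions:
  b = (1205 − 1003) / (log₂ 24 − log₂ 12) = 202 / (4.5850 − 3.5850) = 202.000 ms/bit
  a = 1003 − 202.000 × 3.5850 = 278.838 ms
Then RT(32) = 278.838 + 202.000 × log₂ 32 = 278.838 + 202.000 × 5 ≈ 1288.838 ms.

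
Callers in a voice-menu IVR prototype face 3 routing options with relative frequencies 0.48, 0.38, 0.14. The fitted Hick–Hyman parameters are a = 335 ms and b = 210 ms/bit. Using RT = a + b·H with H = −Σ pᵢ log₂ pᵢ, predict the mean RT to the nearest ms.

H = 0.48·log₂(1/0.48) + 0.38·log₂(1/0.38) + 0.14·log₂(1/0.14) = 1.4358 bits.
RT = 335 + 210 × 1.4358 = 636.52 ms.

637 ms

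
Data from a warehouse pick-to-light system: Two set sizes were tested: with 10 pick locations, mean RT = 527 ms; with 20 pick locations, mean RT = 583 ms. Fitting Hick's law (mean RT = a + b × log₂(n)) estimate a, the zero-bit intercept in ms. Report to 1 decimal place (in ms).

Slope: b = (583 − 527) / (log₂ 20 − log₂ 10) = 56/1.0000 = 56.000 ms/bit.
a = RT₁ − b·log₂ n₁ = 527 − 56.000 × 3.3219 = 340.972 ms.

341.0 ms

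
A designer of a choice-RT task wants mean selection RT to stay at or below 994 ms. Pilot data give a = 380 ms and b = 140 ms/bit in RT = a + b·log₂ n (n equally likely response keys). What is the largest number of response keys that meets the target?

Set 380 + 140·log₂ n ≤ 994 → log₂ n ≤ (994 − 380)/140 = 4.3857.
So n ≤ 2^4.3857 = 20.904; the largest integer n is 20.

20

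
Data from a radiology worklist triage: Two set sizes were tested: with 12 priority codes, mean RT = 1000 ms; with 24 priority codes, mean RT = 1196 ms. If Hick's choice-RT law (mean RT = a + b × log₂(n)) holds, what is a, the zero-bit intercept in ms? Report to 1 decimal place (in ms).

b = (RT₂ − RT₁)/(log₂ n₂ − log₂ n₁) = (1196 − 1000)/(4.5850 − 3.5850) = 196.000 ms/bit.
Intercept: a = 1000 − 196.000·log₂(12) = 297.347 ms.

297.3 ms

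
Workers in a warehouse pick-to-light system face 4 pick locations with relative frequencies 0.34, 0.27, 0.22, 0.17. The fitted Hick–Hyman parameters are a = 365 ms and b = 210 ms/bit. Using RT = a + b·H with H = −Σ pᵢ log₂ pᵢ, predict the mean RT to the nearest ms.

775 ms

Entropy contributions −pᵢ log₂ pᵢ: 0.5292, 0.5100, 0.4806, 0.4346; sum H = 1.9544 bits.
RT = a + bH = 365 + 210·1.9544 = 775.41 ms.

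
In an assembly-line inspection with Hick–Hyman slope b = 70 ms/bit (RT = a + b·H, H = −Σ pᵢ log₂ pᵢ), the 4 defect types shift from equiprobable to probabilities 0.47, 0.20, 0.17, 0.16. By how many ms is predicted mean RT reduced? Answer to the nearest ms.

12 ms

The RT saving is b·ΔH. Equiprobable H₀ = log₂(4) = 2.0000 bits; with the given probabilities H = 1.8339 bits.
b·(H₀ − H) = 70 × (2.0000 − 1.8339) = 11.62 ms.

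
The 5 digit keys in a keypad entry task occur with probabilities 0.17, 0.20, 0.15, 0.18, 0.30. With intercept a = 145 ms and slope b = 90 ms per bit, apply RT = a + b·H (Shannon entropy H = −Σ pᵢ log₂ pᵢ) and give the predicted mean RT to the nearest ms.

Entropy contributions −pᵢ log₂ pᵢ: 0.4346, 0.4644, 0.4105, 0.4453, 0.5211; sum H = 2.2759 bits.
RT = a + bH = 145 + 90·2.2759 = 349.83 ms.

350 ms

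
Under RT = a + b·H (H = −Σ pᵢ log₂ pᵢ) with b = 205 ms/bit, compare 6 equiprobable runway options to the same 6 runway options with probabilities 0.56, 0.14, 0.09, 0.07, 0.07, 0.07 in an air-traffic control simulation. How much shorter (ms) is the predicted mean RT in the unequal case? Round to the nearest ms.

The RT saving is b·ΔH. Equiprobable H₀ = log₂(6) = 2.5850 bits; with the given probabilities H = 1.9839 bits.
b·(H₀ − H) = 205 × (2.5850 − 1.9839) = 123.22 ms.

123 ms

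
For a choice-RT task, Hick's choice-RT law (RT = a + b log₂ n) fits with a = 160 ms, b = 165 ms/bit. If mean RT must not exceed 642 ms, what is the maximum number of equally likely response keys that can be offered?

Set 160 + 165·log₂ n ≤ 642 → log₂ n ≤ (642 − 160)/165 = 2.9212.
So n ≤ 2^2.9212 = 7.575; the largest integer n is 7.

7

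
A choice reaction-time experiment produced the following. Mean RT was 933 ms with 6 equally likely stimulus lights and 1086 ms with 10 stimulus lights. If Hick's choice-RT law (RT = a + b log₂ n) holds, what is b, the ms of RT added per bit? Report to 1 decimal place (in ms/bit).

b = (RT₂ − RT₁)/(log₂ n₂ − log₂ n₁) = (1086 − 933)/(3.3219 − 2.5850) = 207.608 ms/bit.

207.6 ms/bit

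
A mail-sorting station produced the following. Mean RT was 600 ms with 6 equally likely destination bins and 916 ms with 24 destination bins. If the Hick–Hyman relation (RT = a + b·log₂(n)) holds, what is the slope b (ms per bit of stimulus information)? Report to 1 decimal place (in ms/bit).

158.0 ms/bit

Slope: b = (916 − 600) / (log₂ 24 − log₂ 6) = 316/2.0000 = 158.000 ms/bit.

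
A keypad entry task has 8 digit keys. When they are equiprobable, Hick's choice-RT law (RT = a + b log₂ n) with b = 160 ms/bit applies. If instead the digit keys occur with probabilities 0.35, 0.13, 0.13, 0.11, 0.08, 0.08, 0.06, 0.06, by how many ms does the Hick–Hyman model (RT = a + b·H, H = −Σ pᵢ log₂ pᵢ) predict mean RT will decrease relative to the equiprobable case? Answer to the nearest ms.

Equiprobable entropy H₀ = log₂ 8 = 3.0000 bits.
Skewed entropy H = −Σ pᵢ log₂ pᵢ = 2.7158 bits.
ΔRT = b·(H₀ − H) = 160 × 0.2842 = 45.48 ms.

45 ms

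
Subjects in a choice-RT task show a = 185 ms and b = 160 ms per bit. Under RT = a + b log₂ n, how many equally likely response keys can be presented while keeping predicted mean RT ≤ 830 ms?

16

160·log₂ n ≤ 830 − 185 = 645, giving log₂ n ≤ 4.0312 and n ≤ 16.350. The largest whole number is 16.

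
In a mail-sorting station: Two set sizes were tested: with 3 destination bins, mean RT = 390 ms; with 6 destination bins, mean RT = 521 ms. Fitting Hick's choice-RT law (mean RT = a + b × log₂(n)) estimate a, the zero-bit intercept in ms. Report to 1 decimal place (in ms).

182.4 ms

b = (RT₂ − RT₁)/(log₂ n₂ − log₂ n₁) = (521 − 390)/(2.5850 − 1.5850) = 131.000 ms/bit.
Intercept: a = 390 − 131.000·log₂(3) = 182.370 ms.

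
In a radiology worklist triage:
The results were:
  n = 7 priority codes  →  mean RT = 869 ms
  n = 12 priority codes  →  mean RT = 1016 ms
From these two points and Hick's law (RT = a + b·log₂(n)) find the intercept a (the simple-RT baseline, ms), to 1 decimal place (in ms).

338.3 ms

b = (RT₂ − RT₁)/(log₂ n₂ − log₂ n₁) = (1016 − 869)/(3.5850 − 2.8074) = 189.041 ms/bit.
a = RT₁ − b·log₂ n₁ = 869 − 189.041 × 2.8074 = 338.294 ms.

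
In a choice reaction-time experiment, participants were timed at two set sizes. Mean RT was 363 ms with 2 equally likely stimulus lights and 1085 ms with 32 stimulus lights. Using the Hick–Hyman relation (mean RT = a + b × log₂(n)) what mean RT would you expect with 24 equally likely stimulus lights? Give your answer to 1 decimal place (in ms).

1010.1 ms

Fit slope and intercept:
  b = (1085 − 363) / (log₂ 32 − log₂ 2) = 722 / (5 − 1) = 180.500 ms/bit
  a = 363 − 180.500 × 1 = 182.500 ms
Then RT(24) = 182.500 + 180.500 × log₂ 24 = 182.500 + 180.500 × 4.5850 ≈ 1010.086 ms.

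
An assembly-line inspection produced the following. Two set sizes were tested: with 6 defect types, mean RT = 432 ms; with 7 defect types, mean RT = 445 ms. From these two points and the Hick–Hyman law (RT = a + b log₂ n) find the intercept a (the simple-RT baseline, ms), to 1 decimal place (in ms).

b = (RT₂ − RT₁)/(log₂ n₂ − log₂ n₁) = (445 − 432)/(2.8074 − 2.5850) = 58.455 ms/bit.
Intercept: a = 432 − 58.455·log₂(6) = 280.895 ms.

280.9 ms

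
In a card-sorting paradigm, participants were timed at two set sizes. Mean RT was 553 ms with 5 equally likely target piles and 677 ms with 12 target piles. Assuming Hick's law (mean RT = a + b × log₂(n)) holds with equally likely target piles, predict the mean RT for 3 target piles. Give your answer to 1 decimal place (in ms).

480.6 ms

RT is linear in log₂ n, so two points fix the line:
  b = (677 − 553) / (log₂ 12 − log₂ 5) = 124 / (3.5850 − 2.3219) = 98.176 ms/bit
  a = 553 − 98.176 × 2.3219 = 325.042 ms
Then RT(3) = 325.042 + 98.176 × log₂ 3 = 325.042 + 98.176 × 1.5850 ≈ 480.647 ms.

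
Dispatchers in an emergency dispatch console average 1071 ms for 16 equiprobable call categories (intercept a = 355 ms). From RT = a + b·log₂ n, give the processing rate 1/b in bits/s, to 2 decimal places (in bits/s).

Choice component = 1071 − 355 = 716 ms over log₂(16) = 4 bits.
b = 716 / 4 = 179.000 ms/bit, so 1/b = 5.587 bits/s.

5.59 bits/s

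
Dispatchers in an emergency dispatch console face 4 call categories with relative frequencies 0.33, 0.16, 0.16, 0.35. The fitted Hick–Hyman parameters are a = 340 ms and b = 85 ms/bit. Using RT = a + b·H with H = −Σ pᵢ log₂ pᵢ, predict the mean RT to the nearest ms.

502 ms

H = 0.33·log₂(1/0.33) + 0.16·log₂(1/0.16) + 0.16·log₂(1/0.16) + 0.35·log₂(1/0.35) = 1.9040 bits.
RT = 340 + 85 × 1.9040 = 501.84 ms.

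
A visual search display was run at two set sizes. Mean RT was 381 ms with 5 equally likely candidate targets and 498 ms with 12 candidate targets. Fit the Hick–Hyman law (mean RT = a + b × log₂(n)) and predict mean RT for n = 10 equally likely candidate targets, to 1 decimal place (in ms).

473.6 ms

With log₂ n on the abscissa the relation is linear; from the two conditions:
  b = (498 − 381) / (log₂ 12 − log₂ 5) = 117 / (3.5850 − 2.3219) = 92.634 ms/bit
  a = 381 − 92.634 × 2.3219 = 165.910 ms
Then RT(10) = 165.910 + 92.634 × log₂ 10 = 165.910 + 92.634 × 3.3219 ≈ 473.634 ms.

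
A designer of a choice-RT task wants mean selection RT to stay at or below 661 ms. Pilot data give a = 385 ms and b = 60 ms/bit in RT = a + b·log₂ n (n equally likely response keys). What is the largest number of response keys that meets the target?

Information budget: (661 − 385)/60 = 4.6000 bits, so n ≤ 2^4.6000 = 24.251 → at most 24.

24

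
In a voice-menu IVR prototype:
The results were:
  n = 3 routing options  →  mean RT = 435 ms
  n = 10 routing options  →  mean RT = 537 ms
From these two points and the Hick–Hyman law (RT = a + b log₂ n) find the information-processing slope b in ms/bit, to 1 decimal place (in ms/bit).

The slope on a log₂ axis is (537 − 435) / (3.3219 − 1.5850) = 58.723 ms/bit.

58.7 ms/bit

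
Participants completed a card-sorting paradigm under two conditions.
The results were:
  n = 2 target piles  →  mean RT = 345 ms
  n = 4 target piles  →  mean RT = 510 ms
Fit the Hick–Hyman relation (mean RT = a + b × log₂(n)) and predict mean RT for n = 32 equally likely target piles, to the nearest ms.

1005 ms

Fit slope and intercept:
  b = (510 − 345) / (log₂ 4 − log₂ 2) = 165 / (2 − 1) = 165 ms/bit
  a = 345 − 165 × 1 = 180 ms
Then RT(32) = 180 + 165 × log₂ 32 = 180 + 165 × 5 ≈ 1005.000 ms.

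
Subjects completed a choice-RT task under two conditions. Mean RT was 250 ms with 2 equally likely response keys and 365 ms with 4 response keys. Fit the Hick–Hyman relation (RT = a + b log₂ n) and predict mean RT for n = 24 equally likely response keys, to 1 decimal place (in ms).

662.3 ms

Fit slope and intercept:
  b = (365 − 250) / (log₂ 4 − log₂ 2) = 115 / (2 − 1) = 115.000 ms/bit
  a = 250 − 115.000 × 1 = 135.000 ms
Then RT(24) = 135.000 + 115.000 × log₂ 24 = 135.000 + 115.000 × 4.5850 ≈ 662.271 ms.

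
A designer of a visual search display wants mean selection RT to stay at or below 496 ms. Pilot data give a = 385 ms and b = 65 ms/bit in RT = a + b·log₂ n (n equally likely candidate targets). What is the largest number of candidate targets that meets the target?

Information budget: (496 − 385)/65 = 1.7077 bits, so n ≤ 2^1.7077 = 3.266 → at most 3.

3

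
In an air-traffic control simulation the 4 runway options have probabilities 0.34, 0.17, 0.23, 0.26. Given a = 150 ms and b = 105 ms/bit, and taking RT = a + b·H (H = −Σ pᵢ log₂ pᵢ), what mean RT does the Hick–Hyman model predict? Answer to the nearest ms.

H = 0.34·log₂(1/0.34) + 0.17·log₂(1/0.17) + 0.23·log₂(1/0.23) + 0.26·log₂(1/0.26) = 1.9567 bits.
RT = 150 + 105 × 1.9567 = 355.46 ms.

355 ms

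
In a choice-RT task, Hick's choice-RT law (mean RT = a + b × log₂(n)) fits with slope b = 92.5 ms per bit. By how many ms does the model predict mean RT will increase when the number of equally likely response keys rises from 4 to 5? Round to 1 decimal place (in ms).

29.8 ms

Only the slope matters, since a is common to both: ΔRT = b·log₂(n₂/n₁).
log₂(5) − log₂(4) = 2.3219 − 2 = 0.3219.
ΔRT = 92.5 × 0.3219 = 29.778 ms.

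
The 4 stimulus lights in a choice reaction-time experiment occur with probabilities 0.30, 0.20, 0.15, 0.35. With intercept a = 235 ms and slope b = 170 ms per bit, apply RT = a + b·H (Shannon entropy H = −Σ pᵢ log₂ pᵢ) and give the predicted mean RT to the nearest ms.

562 ms

Entropy contributions −pᵢ log₂ pᵢ: 0.5211, 0.4644, 0.4105, 0.5301; sum H = 1.9261 bits.
RT = a + bH = 235 + 170·1.9261 = 562.44 ms.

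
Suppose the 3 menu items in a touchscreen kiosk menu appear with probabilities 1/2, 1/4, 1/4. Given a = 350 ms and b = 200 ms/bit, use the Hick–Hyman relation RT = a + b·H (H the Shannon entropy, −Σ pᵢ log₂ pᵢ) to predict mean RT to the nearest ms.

650 ms

Each term −pᵢ log₂ pᵢ: 0.5·1 + 0.25·2 + 0.25·2; summed, H = 1.500 bits.
Mean RT = a + bH = 350 + 200·1.500 = 650.00 ms.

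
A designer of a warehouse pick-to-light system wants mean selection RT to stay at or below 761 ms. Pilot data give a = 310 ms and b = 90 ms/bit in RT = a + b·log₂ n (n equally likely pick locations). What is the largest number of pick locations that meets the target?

90·log₂ n ≤ 761 − 310 = 451, giving log₂ n ≤ 5.0111 and n ≤ 32.247. The largest whole number is 32.

32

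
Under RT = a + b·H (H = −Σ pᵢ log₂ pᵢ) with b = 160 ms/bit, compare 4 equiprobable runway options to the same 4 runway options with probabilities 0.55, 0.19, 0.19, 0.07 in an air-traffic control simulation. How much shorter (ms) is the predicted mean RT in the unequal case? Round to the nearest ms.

Equiprobable entropy H₀ = log₂ 4 = 2.0000 bits.
Skewed entropy H = −Σ pᵢ log₂ pᵢ = 1.6534 bits.
ΔRT = b·(H₀ − H) = 160 × 0.3466 = 55.46 ms.

55 ms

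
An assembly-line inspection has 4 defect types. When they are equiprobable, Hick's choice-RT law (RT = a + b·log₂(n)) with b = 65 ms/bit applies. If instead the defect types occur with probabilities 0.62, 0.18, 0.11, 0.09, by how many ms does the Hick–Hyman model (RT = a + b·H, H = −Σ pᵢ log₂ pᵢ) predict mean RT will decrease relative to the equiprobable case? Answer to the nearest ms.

30 ms

Equiprobable entropy H₀ = log₂ 4 = 2.0000 bits.
Skewed entropy H = −Σ pᵢ log₂ pᵢ = 1.5358 bits.
ΔRT = b·(H₀ − H) = 65 × 0.4642 = 30.17 ms.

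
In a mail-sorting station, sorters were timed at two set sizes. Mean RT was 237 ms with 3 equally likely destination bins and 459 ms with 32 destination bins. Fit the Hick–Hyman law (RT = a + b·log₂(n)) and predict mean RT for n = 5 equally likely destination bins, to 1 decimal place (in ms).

284.9 ms

With log₂ n on the abscissa the relation is linear; from the two conditions:
  b = (459 − 237) / (log₂ 32 − log₂ 3) = 222 / (5 − 1.5850) = 65.007 ms/bit
  a = 237 − 65.007 × 1.5850 = 133.967 ms
Then RT(5) = 133.967 + 65.007 × log₂ 5 = 133.967 + 65.007 × 2.3219 ≈ 284.908 ms.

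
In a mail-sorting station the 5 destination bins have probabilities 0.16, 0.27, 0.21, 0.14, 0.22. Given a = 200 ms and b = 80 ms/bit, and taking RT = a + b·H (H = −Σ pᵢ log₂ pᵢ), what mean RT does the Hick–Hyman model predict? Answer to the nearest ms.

383 ms

Entropy contributions −pᵢ log₂ pᵢ: 0.4230, 0.5100, 0.4728, 0.3971, 0.4806; sum H = 2.2835 bits.
RT = a + bH = 200 + 80·2.2835 = 382.68 ms.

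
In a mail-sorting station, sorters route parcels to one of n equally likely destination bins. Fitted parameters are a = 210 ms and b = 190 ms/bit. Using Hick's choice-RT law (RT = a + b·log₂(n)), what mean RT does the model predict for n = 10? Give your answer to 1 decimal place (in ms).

841.2 ms

log₂(10) = 3.3219 bits, so RT = 210 + 190 × 3.3219 ≈ 841.166 ms.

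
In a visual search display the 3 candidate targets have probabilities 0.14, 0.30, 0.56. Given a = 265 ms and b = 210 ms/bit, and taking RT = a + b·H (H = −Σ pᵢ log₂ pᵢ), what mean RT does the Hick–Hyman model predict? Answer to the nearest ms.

556 ms

H = 0.14·log₂(1/0.14) + 0.30·log₂(1/0.30) + 0.56·log₂(1/0.56) = 1.3866 bits.
RT = 265 + 210 × 1.3866 = 556.19 ms.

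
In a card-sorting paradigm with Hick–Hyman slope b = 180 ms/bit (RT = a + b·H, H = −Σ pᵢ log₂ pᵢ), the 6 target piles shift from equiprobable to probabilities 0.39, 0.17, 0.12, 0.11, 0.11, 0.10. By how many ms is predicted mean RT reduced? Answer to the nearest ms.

Equiprobable entropy H₀ = log₂ 6 = 2.5850 bits.
Skewed entropy H = −Σ pᵢ log₂ pᵢ = 2.3642 bits.
ΔRT = b·(H₀ − H) = 180 × 0.2207 = 39.73 ms.

40 ms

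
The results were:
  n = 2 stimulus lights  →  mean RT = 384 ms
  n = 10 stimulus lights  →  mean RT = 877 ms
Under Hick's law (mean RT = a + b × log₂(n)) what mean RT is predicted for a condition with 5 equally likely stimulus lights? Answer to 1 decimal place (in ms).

664.7 ms

With log₂ n on the abscissa the relation is linear; from the two conditions:
  b = (877 − 384) / (log₂ 10 − log₂ 2) = 493 / (3.3219 − 1) = 212.324 ms/bit
  a = 384 − 212.324 × 1 = 171.676 ms
Then RT(5) = 171.676 + 212.324 × log₂ 5 = 171.676 + 212.324 × 2.3219 ≈ 664.676 ms.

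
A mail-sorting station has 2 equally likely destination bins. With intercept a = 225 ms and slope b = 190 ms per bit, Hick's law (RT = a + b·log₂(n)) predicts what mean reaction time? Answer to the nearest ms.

415 ms

log₂(2) = 1 bits, so RT = 225 + 190 × 1 ≈ 415.000 ms.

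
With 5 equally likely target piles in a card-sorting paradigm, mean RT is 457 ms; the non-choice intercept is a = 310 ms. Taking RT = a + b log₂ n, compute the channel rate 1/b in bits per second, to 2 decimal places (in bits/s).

Choice component = 457 − 310 = 147 ms over log₂(5) = 2.3219 bits.
b = 147 / 2.3219 = 63.309 ms/bit, so 1/b = 15.795 bits/s.

15.80 bits/s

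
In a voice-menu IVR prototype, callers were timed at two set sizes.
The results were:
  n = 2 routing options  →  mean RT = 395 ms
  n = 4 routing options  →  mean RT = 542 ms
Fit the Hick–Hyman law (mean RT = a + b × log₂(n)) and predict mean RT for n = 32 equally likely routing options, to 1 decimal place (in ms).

With log₂ n on the abscissa the relation is linear; from the two conditions:
  b = (542 − 395) / (log₂ 4 − log₂ 2) = 147 / (2 − 1) = 147.000 ms/bit
  a = 395 − 147.000 × 1 = 248.000 ms
Then RT(32) = 248.000 + 147.000 × log₂ 32 = 248.000 + 147.000 × 5 ≈ 983.000 ms.

983.0 ms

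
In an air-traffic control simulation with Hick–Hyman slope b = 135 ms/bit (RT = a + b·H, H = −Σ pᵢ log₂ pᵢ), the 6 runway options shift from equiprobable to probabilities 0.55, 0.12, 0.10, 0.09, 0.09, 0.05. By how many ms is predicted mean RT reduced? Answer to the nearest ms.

77 ms

Equiprobable entropy H₀ = log₂ 6 = 2.5850 bits.
Skewed entropy H = −Σ pᵢ log₂ pᵢ = 2.0150 bits.
ΔRT = b·(H₀ − H) = 135 × 0.5699 = 76.94 ms.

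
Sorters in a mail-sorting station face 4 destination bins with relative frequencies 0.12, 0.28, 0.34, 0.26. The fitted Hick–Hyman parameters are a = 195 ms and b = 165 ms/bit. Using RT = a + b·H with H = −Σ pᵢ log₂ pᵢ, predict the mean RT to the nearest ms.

511 ms

Entropy contributions −pᵢ log₂ pᵢ: 0.3671, 0.5142, 0.5292, 0.5053; sum H = 1.9157 bits.
RT = a + bH = 195 + 165·1.9157 = 511.10 ms.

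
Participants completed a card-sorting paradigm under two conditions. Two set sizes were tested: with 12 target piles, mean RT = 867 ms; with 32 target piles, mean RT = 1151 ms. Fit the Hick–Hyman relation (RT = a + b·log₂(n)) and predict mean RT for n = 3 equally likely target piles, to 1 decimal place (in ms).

465.6 ms

With log₂ n on the abscissa the relation is linear; from the two conditions:
  b = (1151 − 867) / (log₂ 32 − log₂ 12) = 284 / (5 − 3.5850) = 200.701 ms/bit
  a = 867 − 200.701 × 3.5850 = 147.493 ms
Then RT(3) = 147.493 + 200.701 × log₂ 3 = 147.493 + 200.701 × 1.5850 ≈ 465.597 ms.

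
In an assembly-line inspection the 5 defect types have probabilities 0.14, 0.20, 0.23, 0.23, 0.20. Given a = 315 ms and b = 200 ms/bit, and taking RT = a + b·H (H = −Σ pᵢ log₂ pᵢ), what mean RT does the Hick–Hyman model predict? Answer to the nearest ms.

775 ms

H = 0.14·log₂(1/0.14) + 0.20·log₂(1/0.20) + 0.23·log₂(1/0.23) + 0.23·log₂(1/0.23) + 0.20·log₂(1/0.20) = 2.3012 bits.
RT = 315 + 200 × 2.3012 = 775.24 ms.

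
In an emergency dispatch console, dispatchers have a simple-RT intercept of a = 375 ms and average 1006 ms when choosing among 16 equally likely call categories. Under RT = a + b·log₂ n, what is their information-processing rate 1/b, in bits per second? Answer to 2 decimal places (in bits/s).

Choice component = 1006 − 375 = 631 ms over log₂(16) = 4 bits.
b = 631 / 4 = 157.750 ms/bit, so 1/b = 6.339 bits/s.

6.34 bits/s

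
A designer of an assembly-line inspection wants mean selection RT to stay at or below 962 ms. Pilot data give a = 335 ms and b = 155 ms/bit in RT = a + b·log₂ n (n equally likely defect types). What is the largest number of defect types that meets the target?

Information budget: (962 − 335)/155 = 4.0452 bits, so n ≤ 2^4.0452 = 16.509 → at most 16.

16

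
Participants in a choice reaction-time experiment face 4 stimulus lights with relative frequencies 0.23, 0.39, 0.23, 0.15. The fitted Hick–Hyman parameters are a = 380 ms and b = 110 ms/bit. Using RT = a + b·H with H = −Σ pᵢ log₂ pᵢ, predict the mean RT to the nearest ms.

591 ms

H = 0.23·log₂(1/0.23) + 0.39·log₂(1/0.39) + 0.23·log₂(1/0.23) + 0.15·log₂(1/0.15) = 1.9157 bits.
RT = 380 + 110 × 1.9157 = 590.72 ms.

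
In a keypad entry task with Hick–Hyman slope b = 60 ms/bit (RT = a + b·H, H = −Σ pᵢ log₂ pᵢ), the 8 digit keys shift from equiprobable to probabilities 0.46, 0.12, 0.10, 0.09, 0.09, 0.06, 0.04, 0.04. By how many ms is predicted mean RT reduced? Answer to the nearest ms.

The RT saving is b·ΔH. Equiprobable H₀ = log₂(8) = 3.0000 bits; with the given probabilities H = 2.4549 bits.
b·(H₀ − H) = 60 × (3.0000 − 2.4549) = 32.70 ms.

33 ms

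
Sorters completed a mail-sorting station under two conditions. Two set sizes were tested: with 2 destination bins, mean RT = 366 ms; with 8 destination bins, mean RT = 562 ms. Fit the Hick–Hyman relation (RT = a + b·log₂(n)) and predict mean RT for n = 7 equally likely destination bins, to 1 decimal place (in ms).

543.1 ms

Solve the two-equation system in a and b:
  b = (562 − 366) / (log₂ 8 − log₂ 2) = 196 / (3 − 1) = 98.000 ms/bit
  a = 366 − 98.000 × 1 = 268.000 ms
Then RT(7) = 268.000 + 98.000 × log₂ 7 = 268.000 + 98.000 × 2.8074 ≈ 543.121 ms.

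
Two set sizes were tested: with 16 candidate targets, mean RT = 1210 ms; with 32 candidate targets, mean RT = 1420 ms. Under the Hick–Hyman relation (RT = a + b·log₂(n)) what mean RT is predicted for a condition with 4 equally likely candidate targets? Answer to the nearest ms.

790 ms

Solve the two-equation system in a and b:
  b = (1420 − 1210) / (log₂ 32 − log₂ 16) = 210 / (5 − 4) = 210 ms/bit
  a = 1210 − 210 × 4 = 370 ms
Then RT(4) = 370 + 210 × log₂ 4 = 370 + 210 × 2 ≈ 790.000 ms.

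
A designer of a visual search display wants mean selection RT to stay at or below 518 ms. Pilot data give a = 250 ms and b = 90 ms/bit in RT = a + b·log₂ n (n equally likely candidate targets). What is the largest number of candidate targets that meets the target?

Information budget: (518 − 250)/90 = 2.9778 bits, so n ≤ 2^2.9778 = 7.878 → at most 7.

7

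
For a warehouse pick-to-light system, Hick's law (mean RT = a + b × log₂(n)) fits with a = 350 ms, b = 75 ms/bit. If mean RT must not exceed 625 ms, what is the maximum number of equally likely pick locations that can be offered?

12

Information budget: (625 − 350)/75 = 3.6667 bits, so n ≤ 2^3.6667 = 12.699 → at most 12.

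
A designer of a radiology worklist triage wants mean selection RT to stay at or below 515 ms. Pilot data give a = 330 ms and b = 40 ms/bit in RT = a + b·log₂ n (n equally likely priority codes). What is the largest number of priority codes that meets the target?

Set 330 + 40·log₂ n ≤ 515 → log₂ n ≤ (515 − 330)/40 = 4.6250.
So n ≤ 2^4.6250 = 24.675; the largest integer n is 24.

24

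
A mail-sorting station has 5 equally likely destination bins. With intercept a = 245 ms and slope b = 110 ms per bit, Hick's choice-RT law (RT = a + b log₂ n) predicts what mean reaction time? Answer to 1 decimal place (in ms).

log₂(5) = 2.3219 bits, so RT = 245 + 110 × 2.3219 ≈ 500.412 ms.

500.4 ms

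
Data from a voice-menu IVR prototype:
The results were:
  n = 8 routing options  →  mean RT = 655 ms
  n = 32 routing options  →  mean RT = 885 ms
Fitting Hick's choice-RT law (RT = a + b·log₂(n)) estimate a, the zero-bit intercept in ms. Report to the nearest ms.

310 ms

b = (RT₂ − RT₁)/(log₂ n₂ − log₂ n₁) = (885 − 655)/(5 − 3) = 115 ms/bit.
Intercept: a = 655 − 115·log₂(8) = 310.000 ms.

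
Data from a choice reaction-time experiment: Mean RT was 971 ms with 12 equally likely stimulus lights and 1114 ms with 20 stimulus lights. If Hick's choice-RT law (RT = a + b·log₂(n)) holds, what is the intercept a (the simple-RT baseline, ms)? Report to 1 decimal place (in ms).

275.4 ms

The slope on a log₂ axis is (1114 − 971) / (4.3219 − 3.5850) = 194.039 ms/bit.
Intercept: a = 971 − 194.039·log₂(12) = 275.378 ms.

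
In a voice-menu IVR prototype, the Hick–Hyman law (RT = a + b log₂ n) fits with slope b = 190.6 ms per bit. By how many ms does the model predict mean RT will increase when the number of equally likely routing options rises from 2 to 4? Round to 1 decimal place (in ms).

190.6 ms

Only the slope matters, since a is common to both: ΔRT = b·log₂(n₂/n₁).
log₂(4) − log₂(2) = log₂(4/2) = log₂(2) = 1.
ΔRT = 190.6 × 1.0000 = 190.600 ms.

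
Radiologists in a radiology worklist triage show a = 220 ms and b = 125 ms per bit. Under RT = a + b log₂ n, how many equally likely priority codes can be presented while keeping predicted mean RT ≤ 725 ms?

16

Set 220 + 125·log₂ n ≤ 725 → log₂ n ≤ (725 − 220)/125 = 4.0400.
So n ≤ 2^4.0400 = 16.450; the largest integer n is 16.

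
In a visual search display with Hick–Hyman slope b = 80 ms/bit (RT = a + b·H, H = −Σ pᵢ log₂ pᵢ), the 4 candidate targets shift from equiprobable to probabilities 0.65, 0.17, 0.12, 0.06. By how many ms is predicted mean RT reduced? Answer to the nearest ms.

44 ms

The RT saving is b·ΔH. Equiprobable H₀ = log₂(4) = 2.0000 bits; with the given probabilities H = 1.4492 bits.
b·(H₀ − H) = 80 × (2.0000 − 1.4492) = 44.07 ms.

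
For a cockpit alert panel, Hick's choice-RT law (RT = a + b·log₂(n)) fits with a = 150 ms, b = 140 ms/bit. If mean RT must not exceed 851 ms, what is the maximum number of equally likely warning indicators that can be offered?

140·log₂ n ≤ 851 − 150 = 701, giving log₂ n ≤ 5.0071 and n ≤ 32.159. The largest whole number is 32.

32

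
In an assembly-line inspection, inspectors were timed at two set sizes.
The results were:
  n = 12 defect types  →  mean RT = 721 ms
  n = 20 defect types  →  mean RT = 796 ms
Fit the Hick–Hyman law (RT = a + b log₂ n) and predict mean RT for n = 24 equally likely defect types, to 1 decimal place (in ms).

822.8 ms

With log₂ n on the abscissa the relation is linear; from the two conditions:
  b = (796 − 721) / (log₂ 20 − log₂ 12) = 75 / (4.3219 − 3.5850) = 101.769 ms/bit
  a = 721 − 101.769 × 3.5850 = 356.163 ms
Then RT(24) = 356.163 + 101.769 × log₂ 24 = 356.163 + 101.769 × 4.5850 ≈ 822.769 ms.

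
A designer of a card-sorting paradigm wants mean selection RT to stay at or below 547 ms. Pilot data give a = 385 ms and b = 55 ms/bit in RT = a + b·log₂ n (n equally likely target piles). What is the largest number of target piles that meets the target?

55·log₂ n ≤ 547 − 385 = 162, giving log₂ n ≤ 2.9455 and n ≤ 7.703. The largest whole number is 7.

7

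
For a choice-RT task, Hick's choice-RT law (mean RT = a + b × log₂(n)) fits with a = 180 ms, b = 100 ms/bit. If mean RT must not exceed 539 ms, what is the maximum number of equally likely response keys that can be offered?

100·log₂ n ≤ 539 − 180 = 359, giving log₂ n ≤ 3.5900 and n ≤ 12.042. The largest whole number is 12.

12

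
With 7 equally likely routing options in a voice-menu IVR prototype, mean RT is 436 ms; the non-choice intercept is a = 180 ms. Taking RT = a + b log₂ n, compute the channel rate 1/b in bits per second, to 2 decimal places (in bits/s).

10.97 bits/s

b = (436 − 180)/log₂ 7 = 256/2.8074 = 91.189 ms per bit = 0.09119 s/bit; the reciprocal is 10.966 bits/s.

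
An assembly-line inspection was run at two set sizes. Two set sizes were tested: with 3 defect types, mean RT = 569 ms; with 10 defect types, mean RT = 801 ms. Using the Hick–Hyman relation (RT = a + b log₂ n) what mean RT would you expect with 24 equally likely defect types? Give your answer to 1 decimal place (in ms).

969.7 ms

Solve the two-equation system in a and b:
  b = (801 − 569) / (log₂ 10 − log₂ 3) = 232 / (3.3219 − 1.5850) = 133.566 ms/bit
  a = 569 − 133.566 × 1.5850 = 357.302 ms
Then RT(24) = 357.302 + 133.566 × log₂ 24 = 357.302 + 133.566 × 4.5850 ≈ 969.699 ms.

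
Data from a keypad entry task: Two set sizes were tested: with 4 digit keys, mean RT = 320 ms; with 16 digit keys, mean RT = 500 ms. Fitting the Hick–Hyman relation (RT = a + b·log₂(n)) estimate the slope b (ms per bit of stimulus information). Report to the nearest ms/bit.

90 ms/bit

b = (RT₂ − RT₁)/(log₂ n₂ − log₂ n₁) = (500 − 320)/(4 − 2) = 90 ms/bit.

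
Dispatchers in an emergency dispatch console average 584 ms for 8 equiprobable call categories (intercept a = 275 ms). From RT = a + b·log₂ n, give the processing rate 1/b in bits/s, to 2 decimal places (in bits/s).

9.71 bits/s

b = (584 − 275)/log₂ 8 = 309/3 = 103.000 ms per bit = 0.10300 s/bit; the reciprocal is 9.709 bits/s.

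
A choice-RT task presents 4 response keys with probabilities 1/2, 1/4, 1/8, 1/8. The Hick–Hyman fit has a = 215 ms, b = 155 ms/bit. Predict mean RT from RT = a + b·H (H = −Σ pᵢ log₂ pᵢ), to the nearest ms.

Each term −pᵢ log₂ pᵢ: 0.5·1 + 0.25·2 + 0.125·3 + 0.125·3; summed, H = 1.750 bits.
Mean RT = a + bH = 215 + 155·1.750 = 486.25 ms.

486 ms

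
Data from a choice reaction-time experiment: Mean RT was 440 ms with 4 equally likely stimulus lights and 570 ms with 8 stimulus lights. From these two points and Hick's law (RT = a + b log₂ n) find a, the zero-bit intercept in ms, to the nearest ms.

The slope on a log₂ axis is (570 − 440) / (3 − 2) = 130 ms/bit.
Intercept: a = 440 − 130·log₂(4) = 180.000 ms.

180 ms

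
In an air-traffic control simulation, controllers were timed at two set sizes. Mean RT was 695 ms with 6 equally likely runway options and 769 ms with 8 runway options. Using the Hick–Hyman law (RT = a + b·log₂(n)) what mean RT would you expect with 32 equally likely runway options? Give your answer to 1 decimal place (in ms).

1125.6 ms

RT is linear in log₂ n, so two points fix the line:
  b = (769 − 695) / (log₂ 8 − log₂ 6) = 74 / (3 − 2.5850) = 178.297 ms/bit
  a = 695 − 178.297 × 2.5850 = 234.109 ms
Then RT(32) = 234.109 + 178.297 × log₂ 32 = 234.109 + 178.297 × 5 ≈ 1125.594 ms.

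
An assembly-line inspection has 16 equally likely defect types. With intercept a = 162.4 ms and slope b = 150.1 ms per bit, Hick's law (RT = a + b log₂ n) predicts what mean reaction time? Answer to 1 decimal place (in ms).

log₂(16) = 4 bits, so RT = 162.4 + 150.1 × 4 ≈ 762.800 ms.

762.8 ms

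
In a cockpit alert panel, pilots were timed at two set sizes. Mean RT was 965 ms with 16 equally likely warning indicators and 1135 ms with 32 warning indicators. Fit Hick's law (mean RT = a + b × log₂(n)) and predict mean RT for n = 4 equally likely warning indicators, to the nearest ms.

625 ms

Fit slope and intercept:
  b = (1135 − 965) / (log₂ 32 − log₂ 16) = 170 / (5 − 4) = 170 ms/bit
  a = 965 − 170 × 4 = 285 ms
Then RT(4) = 285 + 170 × log₂ 4 = 285 + 170 × 2 ≈ 625.000 ms.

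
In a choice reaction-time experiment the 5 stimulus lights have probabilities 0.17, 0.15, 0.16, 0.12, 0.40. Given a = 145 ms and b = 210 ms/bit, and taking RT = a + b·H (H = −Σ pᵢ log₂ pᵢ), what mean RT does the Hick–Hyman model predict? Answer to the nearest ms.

H = 0.17·log₂(1/0.17) + 0.15·log₂(1/0.15) + 0.16·log₂(1/0.16) + 0.12·log₂(1/0.12) + 0.40·log₂(1/0.40) = 2.1640 bits.
RT = 145 + 210 × 2.1640 = 599.44 ms.

599 ms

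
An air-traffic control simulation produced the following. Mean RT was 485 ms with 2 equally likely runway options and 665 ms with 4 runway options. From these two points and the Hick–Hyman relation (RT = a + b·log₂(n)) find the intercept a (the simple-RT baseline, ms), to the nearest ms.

The slope on a log₂ axis is (665 − 485) / (2 − 1) = 180 ms/bit.
a = RT₁ − b·log₂ n₁ = 485 − 180 × 1 = 305.000 ms.

305 ms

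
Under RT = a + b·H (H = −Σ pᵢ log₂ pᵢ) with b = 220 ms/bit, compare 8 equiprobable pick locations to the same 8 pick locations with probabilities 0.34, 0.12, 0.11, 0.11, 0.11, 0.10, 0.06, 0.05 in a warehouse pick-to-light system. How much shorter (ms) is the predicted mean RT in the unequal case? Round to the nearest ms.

57 ms

Equiprobable entropy H₀ = log₂ 8 = 3.0000 bits.
Skewed entropy H = −Σ pᵢ log₂ pᵢ = 2.7389 bits.
ΔRT = b·(H₀ − H) = 220 × 0.2611 = 57.44 ms.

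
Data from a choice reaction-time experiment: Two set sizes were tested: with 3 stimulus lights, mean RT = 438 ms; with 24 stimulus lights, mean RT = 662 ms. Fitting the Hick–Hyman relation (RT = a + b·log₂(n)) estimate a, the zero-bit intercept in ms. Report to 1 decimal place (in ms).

Slope: b = (662 − 438) / (log₂ 24 − log₂ 3) = 224/3.0000 = 74.667 ms/bit.
a = RT₁ − b·log₂ n₁ = 438 − 74.667 × 1.5850 = 319.656 ms.

319.7 ms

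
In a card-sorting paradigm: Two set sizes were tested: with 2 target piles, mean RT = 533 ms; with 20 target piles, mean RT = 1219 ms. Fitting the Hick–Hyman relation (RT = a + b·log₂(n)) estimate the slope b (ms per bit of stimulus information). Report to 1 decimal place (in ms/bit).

206.5 ms/bit

b = (RT₂ − RT₁)/(log₂ n₂ − log₂ n₁) = (1219 − 533)/(4.3219 − 1) = 206.507 ms/bit.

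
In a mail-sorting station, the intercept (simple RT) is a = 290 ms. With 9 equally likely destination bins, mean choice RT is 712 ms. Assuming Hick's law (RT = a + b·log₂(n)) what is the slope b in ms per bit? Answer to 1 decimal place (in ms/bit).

b = (712 − 290) / log₂(9) = 422 / 3.1699 = 133.126 ms/bit.

133.1 ms/bit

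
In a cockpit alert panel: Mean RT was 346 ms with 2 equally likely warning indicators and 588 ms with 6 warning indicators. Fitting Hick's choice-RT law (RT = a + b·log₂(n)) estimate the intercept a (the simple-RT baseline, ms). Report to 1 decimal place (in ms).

Slope: b = (588 − 346) / (log₂ 6 − log₂ 2) = 242/1.5850 = 152.685 ms/bit.
a = RT₁ − b·log₂ n₁ = 346 − 152.685 × 1 = 193.315 ms.

193.3 ms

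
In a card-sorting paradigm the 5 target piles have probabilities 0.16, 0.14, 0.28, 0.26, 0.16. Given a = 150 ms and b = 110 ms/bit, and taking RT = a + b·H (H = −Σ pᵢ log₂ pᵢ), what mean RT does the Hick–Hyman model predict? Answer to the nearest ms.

399 ms

H = 0.16·log₂(1/0.16) + 0.14·log₂(1/0.14) + 0.28·log₂(1/0.28) + 0.26·log₂(1/0.26) + 0.16·log₂(1/0.16) = 2.2627 bits.
RT = 150 + 110 × 2.2627 = 398.89 ms.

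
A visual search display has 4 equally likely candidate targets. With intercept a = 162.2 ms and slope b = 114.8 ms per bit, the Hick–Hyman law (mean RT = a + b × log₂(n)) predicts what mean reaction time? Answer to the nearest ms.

log₂(4) = 2 bits, so RT = 162.2 + 114.8 × 2 ≈ 391.800 ms.

392 ms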